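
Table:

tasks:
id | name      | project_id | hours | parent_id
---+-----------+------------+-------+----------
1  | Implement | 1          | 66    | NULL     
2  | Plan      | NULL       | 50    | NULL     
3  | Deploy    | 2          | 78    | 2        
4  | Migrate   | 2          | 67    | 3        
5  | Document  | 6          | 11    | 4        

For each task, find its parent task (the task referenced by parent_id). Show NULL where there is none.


This is a self-join: tasks is joined to a second copy of itself, matching each row's parent_id to another row's id. Use LEFT JOIN so rows with parent_id=NULL are kept.
  - task 1 (Implement): parent_id=NULL -> NULL
  - task 2 (Plan): parent_id=NULL -> NULL
  - task 3 (Deploy): parent_id=2 -> Plan
  - task 4 (Migrate): parent_id=3 -> Deploy
  - task 5 (Document): parent_id=4 -> Migrate

SQL:
SELECT a.name AS item, b.name AS parent
FROM tasks a
LEFT JOIN tasks b ON a.parent_id = b.id

Result:
item      | parent 
----------+--------
Implement | NULL   
Plan      | NULL   
Deploy    | Plan   
Migrate   | Deploy 
Document  | Migrate


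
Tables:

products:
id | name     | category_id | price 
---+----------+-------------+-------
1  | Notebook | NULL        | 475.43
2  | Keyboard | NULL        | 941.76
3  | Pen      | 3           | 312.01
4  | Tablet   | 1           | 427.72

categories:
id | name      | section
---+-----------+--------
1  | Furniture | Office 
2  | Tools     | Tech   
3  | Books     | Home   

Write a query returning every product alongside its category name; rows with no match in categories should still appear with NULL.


LEFT JOIN keeps every row from products (the left table); where category_id has no match in categories, the category columns become NULL. Walk through each product:
  - product 1 (Notebook): category_id=NULL, no match -> kept with NULL
  - product 2 (Keyboard): category_id=NULL, no match -> kept with NULL
  - product 3 (Pen): category_id=3 -> matches Books
  - product 4 (Tablet): category_id=1 -> matches Furniture
All 4 rows appear; 2 have NULL category.

SQL:
SELECT a.name, b.name AS category
FROM products a
LEFT JOIN categories b ON a.category_id = b.id

Result:
name     | category 
---------+----------
Notebook | NULL     
Keyboard | NULL     
Pen      | Books    
Tablet   | Furniture


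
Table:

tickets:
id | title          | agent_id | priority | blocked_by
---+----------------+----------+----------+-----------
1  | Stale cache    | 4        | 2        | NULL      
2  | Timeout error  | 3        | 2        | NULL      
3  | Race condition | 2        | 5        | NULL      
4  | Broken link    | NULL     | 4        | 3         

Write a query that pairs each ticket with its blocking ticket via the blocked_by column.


This is a self-join: tickets is joined to a second copy of itself, matching each row's blocked_by to another row's id. Use LEFT JOIN so rows with blocked_by=NULL are kept.
  - ticket 1 (Stale cache): blocked_by=NULL -> NULL
  - ticket 2 (Timeout error): blocked_by=NULL -> NULL
  - ticket 3 (Race condition): blocked_by=NULL -> NULL
  - ticket 4 (Broken link): blocked_by=3 -> Race condition

SQL:
SELECT a.title AS item, b.title AS blocked_by
FROM tickets a
LEFT JOIN tickets b ON a.blocked_by = b.id

Result:
item           | blocked_by    
---------------+---------------
Stale cache    | NULL          
Timeout error  | NULL          
Race condition | NULL          
Broken link    | Race condition


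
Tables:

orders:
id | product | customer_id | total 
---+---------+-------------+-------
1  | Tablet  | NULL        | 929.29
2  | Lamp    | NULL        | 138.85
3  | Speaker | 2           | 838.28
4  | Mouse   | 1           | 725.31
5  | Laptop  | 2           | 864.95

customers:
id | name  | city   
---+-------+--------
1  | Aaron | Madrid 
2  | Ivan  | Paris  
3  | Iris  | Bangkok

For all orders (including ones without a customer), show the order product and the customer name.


LEFT JOIN keeps every row from orders (the left table); where customer_id has no match in customers, the customer columns become NULL. Walk through each order:
  - order 1 (Tablet): customer_id=NULL, no match -> kept with NULL
  - order 2 (Lamp): customer_id=NULL, no match -> kept with NULL
  - order 3 (Speaker): customer_id=2 -> matches Ivan
  - order 4 (Mouse): customer_id=1 -> matches Aaron
  - order 5 (Laptop): customer_id=2 -> matches Ivan
All 5 rows appear; 2 have NULL customer.

SQL:
SELECT a.product, b.name AS customer
FROM orders a
LEFT JOIN customers b ON a.customer_id = b.id

Result:
product | customer
--------+---------
Tablet  | NULL    
Lamp    | NULL    
Speaker | Ivan    
Mouse   | Aaron   
Laptop  | Ivan    


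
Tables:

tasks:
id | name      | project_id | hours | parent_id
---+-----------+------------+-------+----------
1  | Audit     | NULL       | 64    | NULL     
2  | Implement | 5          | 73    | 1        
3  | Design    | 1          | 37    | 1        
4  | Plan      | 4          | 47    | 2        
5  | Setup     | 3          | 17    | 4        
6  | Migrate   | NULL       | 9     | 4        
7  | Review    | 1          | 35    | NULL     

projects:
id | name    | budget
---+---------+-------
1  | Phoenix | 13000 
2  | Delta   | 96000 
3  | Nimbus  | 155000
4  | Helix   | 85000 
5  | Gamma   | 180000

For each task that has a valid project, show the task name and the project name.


INNER JOIN keeps only tasks rows whose project_id matches an id in projects. Walk through each task:
  - task 1 (Audit): project_id=NULL, no match -> dropped
  - task 2 (Implement): project_id=5 -> matches Gamma
  - task 3 (Design): project_id=1 -> matches Phoenix
  - task 4 (Plan): project_id=4 -> matches Helix
  - task 5 (Setup): project_id=3 -> matches Nimbus
  - task 6 (Migrate): project_id=NULL, no match -> dropped
  - task 7 (Review): project_id=1 -> matches Phoenix
So 2 of 7 rows are dropped.

SQL:
SELECT a.name, b.name AS project
FROM tasks a
INNER JOIN projects b ON a.project_id = b.id

Result:
name      | project
----------+--------
Implement | Gamma  
Design    | Phoenix
Plan      | Helix  
Setup     | Nimbus 
Review    | Phoenix


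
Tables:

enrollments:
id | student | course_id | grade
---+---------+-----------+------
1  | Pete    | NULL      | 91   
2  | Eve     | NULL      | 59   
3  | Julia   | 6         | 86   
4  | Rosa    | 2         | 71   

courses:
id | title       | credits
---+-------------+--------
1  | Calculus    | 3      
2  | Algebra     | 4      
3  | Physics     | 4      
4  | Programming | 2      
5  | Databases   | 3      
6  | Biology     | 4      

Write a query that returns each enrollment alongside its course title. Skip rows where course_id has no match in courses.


INNER JOIN keeps only enrollments rows whose course_id matches an id in courses. Walk through each enrollment:
  - enrollment 1 (Pete): course_id=NULL, no match -> dropped
  - enrollment 2 (Eve): course_id=NULL, no match -> dropped
  - enrollment 3 (Julia): course_id=6 -> matches Biology
  - enrollment 4 (Rosa): course_id=2 -> matches Algebra
So 2 of 4 rows are dropped.

SQL:
SELECT a.student, b.title AS course
FROM enrollments a
INNER JOIN courses b ON a.course_id = b.id

Result:
student | course 
--------+--------
Julia   | Biology
Rosa    | Algebra


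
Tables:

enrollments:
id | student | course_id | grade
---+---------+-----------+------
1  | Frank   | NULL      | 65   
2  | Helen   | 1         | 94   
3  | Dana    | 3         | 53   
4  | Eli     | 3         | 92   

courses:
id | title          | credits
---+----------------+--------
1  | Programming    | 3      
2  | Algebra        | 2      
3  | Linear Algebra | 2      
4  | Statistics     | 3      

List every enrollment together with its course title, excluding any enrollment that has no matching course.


INNER JOIN keeps only enrollments rows whose course_id matches an id in courses. Walk through each enrollment:
  - enrollment 1 (Frank): course_id=NULL, no match -> dropped
  - enrollment 2 (Helen): course_id=1 -> matches Programming
  - enrollment 3 (Dana): course_id=3 -> matches Linear Algebra
  - enrollment 4 (Eli): course_id=3 -> matches Linear Algebra
So 1 of 4 rows is dropped.

SQL:
SELECT a.student, b.title AS course
FROM enrollments a
INNER JOIN courses b ON a.course_id = b.id

Result:
student | course        
--------+---------------
Helen   | Programming   
Dana    | Linear Algebra
Eli     | Linear Algebra


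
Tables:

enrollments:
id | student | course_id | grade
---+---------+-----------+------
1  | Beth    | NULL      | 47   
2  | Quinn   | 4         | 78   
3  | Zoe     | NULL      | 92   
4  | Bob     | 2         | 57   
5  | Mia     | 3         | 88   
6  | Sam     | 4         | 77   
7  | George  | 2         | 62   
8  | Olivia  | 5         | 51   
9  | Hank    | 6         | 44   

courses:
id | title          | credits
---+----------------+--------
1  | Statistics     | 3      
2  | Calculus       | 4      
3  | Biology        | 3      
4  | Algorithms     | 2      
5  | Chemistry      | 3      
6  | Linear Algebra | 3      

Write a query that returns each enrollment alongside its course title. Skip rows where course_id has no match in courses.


INNER JOIN keeps only enrollments rows whose course_id matches an id in courses. Walk through each enrollment:
  - enrollment 1 (Beth): course_id=NULL, no match -> dropped
  - enrollment 2 (Quinn): course_id=4 -> matches Algorithms
  - enrollment 3 (Zoe): course_id=NULL, no match -> dropped
  - enrollment 4 (Bob): course_id=2 -> matches Calculus
  - enrollment 5 (Mia): course_id=3 -> matches Biology
  - enrollment 6 (Sam): course_id=4 -> matches Algorithms
  - enrollment 7 (George): course_id=2 -> matches Calculus
  - enrollment 8 (Olivia): course_id=5 -> matches Chemistry
  - enrollment 9 (Hank): course_id=6 -> matches Linear Algebra
So 2 of 9 rows are dropped.

SQL:
SELECT a.student, b.title AS course
FROM enrollments a
INNER JOIN courses b ON a.course_id = b.id

Result:
student | course        
--------+---------------
Quinn   | Algorithms    
Bob     | Calculus      
Mia     | Biology       
Sam     | Algorithms    
George  | Calculus      
Olivia  | Chemistry     
Hank    | Linear Algebra


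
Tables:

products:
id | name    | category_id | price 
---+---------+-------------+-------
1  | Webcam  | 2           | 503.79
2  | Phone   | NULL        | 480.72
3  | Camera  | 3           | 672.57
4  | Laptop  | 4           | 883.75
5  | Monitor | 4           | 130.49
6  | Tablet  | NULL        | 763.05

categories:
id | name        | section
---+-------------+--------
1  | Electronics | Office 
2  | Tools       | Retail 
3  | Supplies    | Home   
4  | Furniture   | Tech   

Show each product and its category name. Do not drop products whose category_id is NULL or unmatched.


LEFT JOIN keeps every row from products (the left table); where category_id has no match in categories, the category columns become NULL. Walk through each product:
  - product 1 (Webcam): category_id=2 -> matches Tools
  - product 2 (Phone): category_id=NULL, no match -> kept with NULL
  - product 3 (Camera): category_id=3 -> matches Supplies
  - product 4 (Laptop): category_id=4 -> matches Furniture
  - product 5 (Monitor): category_id=4 -> matches Furniture
  - product 6 (Tablet): category_id=NULL, no match -> kept with NULL
All 6 rows appear; 2 have NULL category.

SQL:
SELECT a.name, b.name AS category
FROM products a
LEFT JOIN categories b ON a.category_id = b.id

Result:
name    | category 
--------+----------
Webcam  | Tools    
Phone   | NULL     
Camera  | Supplies 
Laptop  | Furniture
Monitor | Furniture
Tablet  | NULL     


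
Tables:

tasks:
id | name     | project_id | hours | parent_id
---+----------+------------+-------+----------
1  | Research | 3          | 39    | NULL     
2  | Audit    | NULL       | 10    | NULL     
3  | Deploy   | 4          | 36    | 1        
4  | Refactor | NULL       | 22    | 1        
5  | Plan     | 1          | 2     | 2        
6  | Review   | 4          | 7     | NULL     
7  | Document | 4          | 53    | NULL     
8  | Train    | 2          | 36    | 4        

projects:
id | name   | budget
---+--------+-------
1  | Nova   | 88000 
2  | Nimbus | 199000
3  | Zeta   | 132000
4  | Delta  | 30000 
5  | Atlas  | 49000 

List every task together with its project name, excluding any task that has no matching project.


INNER JOIN keeps only tasks rows whose project_id matches an id in projects. Walk through each task:
  - task 1 (Research): project_id=3 -> matches Zeta
  - task 2 (Audit): project_id=NULL, no match -> dropped
  - task 3 (Deploy): project_id=4 -> matches Delta
  - task 4 (Refactor): project_id=NULL, no match -> dropped
  - task 5 (Plan): project_id=1 -> matches Nova
  - task 6 (Review): project_id=4 -> matches Delta
  - task 7 (Document): project_id=4 -> matches Delta
  - task 8 (Train): project_id=2 -> matches Nimbus
So 2 of 8 rows are dropped.

SQL:
SELECT a.name, b.name AS project
FROM tasks a
INNER JOIN projects b ON a.project_id = b.id

Result:
name     | project
---------+--------
Research | Zeta   
Deploy   | Delta  
Plan     | Nova   
Review   | Delta  
Document | Delta  
Train    | Nimbus 


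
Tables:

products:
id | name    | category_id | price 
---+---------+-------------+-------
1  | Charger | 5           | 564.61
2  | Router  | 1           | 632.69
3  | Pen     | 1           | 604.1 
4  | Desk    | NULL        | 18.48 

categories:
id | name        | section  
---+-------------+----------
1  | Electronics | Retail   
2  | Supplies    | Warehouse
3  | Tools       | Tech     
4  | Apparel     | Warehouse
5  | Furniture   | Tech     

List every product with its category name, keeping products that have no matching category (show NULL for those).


LEFT JOIN keeps every row from products (the left table); where category_id has no match in categories, the category columns become NULL. Walk through each product:
  - product 1 (Charger): category_id=5 -> matches Furniture
  - product 2 (Router): category_id=1 -> matches Electronics
  - product 3 (Pen): category_id=1 -> matches Electronics
  - product 4 (Desk): category_id=NULL, no match -> kept with NULL
All 4 rows appear; 1 has NULL category.

SQL:
SELECT a.name, b.name AS category
FROM products a
LEFT JOIN categories b ON a.category_id = b.id

Result:
name    | category   
--------+------------
Charger | Furniture  
Router  | Electronics
Pen     | Electronics
Desk    | NULL       


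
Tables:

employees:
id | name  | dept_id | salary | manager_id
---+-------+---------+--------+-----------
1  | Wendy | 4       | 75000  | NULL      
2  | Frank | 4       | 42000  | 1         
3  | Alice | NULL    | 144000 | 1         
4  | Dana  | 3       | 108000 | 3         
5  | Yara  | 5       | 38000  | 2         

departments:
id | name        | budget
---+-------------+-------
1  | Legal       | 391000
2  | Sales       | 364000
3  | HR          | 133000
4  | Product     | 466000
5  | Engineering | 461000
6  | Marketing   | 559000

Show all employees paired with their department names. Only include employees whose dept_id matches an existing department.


INNER JOIN keeps only employees rows whose dept_id matches an id in departments. Walk through each employee:
  - employee 1 (Wendy): dept_id=4 -> matches Product
  - employee 2 (Frank): dept_id=4 -> matches Product
  - employee 3 (Alice): dept_id=NULL, no match -> dropped
  - employee 4 (Dana): dept_id=3 -> matches HR
  - employee 5 (Yara): dept_id=5 -> matches Engineering
So 1 of 5 rows is dropped.

SQL:
SELECT a.name, b.name AS department
FROM employees a
INNER JOIN departments b ON a.dept_id = b.id

Result:
name  | department 
------+------------
Wendy | Product    
Frank | Product    
Dana  | HR         
Yara  | Engineering


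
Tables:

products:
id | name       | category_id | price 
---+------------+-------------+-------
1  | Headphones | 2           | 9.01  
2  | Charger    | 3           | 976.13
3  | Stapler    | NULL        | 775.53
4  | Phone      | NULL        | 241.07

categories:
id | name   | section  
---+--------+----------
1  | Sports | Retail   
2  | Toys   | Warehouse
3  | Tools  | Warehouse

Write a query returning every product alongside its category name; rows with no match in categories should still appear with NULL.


LEFT JOIN keeps every row from products (the left table); where category_id has no match in categories, the category columns become NULL. Walk through each product:
  - product 1 (Headphones): category_id=2 -> matches Toys
  - product 2 (Charger): category_id=3 -> matches Tools
  - product 3 (Stapler): category_id=NULL, no match -> kept with NULL
  - product 4 (Phone): category_id=NULL, no match -> kept with NULL
All 4 rows appear; 2 have NULL category.

SQL:
SELECT a.name, b.name AS category
FROM products a
LEFT JOIN categories b ON a.category_id = b.id

Result:
name       | category
-----------+---------
Headphones | Toys    
Charger    | Tools   
Stapler    | NULL    
Phone      | NULL    


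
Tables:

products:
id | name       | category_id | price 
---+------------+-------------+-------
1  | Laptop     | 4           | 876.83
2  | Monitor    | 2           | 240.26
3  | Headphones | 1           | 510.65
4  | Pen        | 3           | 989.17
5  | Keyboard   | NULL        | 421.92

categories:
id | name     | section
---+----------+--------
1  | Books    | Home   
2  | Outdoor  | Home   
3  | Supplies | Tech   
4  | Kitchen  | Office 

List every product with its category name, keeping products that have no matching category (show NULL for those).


LEFT JOIN keeps every row from products (the left table); where category_id has no match in categories, the category columns become NULL. Walk through each product:
  - product 1 (Laptop): category_id=4 -> matches Kitchen
  - product 2 (Monitor): category_id=2 -> matches Outdoor
  - product 3 (Headphones): category_id=1 -> matches Books
  - product 4 (Pen): category_id=3 -> matches Supplies
  - product 5 (Keyboard): category_id=NULL, no match -> kept with NULL
All 5 rows appear; 1 has NULL category.

SQL:
SELECT a.name, b.name AS category
FROM products a
LEFT JOIN categories b ON a.category_id = b.id

Result:
name       | category
-----------+---------
Laptop     | Kitchen 
Monitor    | Outdoor 
Headphones | Books   
Pen        | Supplies
Keyboard   | NULL    


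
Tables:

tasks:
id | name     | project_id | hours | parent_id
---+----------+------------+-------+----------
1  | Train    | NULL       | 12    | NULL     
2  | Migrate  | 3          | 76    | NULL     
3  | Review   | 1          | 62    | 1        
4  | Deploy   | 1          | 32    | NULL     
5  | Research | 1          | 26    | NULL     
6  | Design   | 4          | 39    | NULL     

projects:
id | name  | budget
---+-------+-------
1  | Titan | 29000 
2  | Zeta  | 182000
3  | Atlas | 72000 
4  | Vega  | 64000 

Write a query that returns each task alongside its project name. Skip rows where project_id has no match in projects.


INNER JOIN keeps only tasks rows whose project_id matches an id in projects. Walk through each task:
  - task 1 (Train): project_id=NULL, no match -> dropped
  - task 2 (Migrate): project_id=3 -> matches Atlas
  - task 3 (Review): project_id=1 -> matches Titan
  - task 4 (Deploy): project_id=1 -> matches Titan
  - task 5 (Research): project_id=1 -> matches Titan
  - task 6 (Design): project_id=4 -> matches Vega
So 1 of 6 rows is dropped.

SQL:
SELECT a.name, b.name AS project
FROM tasks a
INNER JOIN projects b ON a.project_id = b.id

Result:
name     | project
---------+--------
Migrate  | Atlas  
Review   | Titan  
Deploy   | Titan  
Research | Titan  
Design   | Vega   


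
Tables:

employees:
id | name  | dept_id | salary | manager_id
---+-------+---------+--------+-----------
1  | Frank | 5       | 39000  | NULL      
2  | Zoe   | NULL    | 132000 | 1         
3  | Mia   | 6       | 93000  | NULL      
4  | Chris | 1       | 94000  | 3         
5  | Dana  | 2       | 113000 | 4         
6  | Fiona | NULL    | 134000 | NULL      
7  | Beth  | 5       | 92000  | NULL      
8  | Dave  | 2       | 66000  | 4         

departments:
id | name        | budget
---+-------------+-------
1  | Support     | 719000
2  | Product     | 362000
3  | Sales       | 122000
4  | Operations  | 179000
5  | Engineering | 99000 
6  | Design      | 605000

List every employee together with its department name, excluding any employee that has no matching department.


INNER JOIN keeps only employees rows whose dept_id matches an id in departments. Walk through each employee:
  - employee 1 (Frank): dept_id=5 -> matches Engineering
  - employee 2 (Zoe): dept_id=NULL, no match -> dropped
  - employee 3 (Mia): dept_id=6 -> matches Design
  - employee 4 (Chris): dept_id=1 -> matches Support
  - employee 5 (Dana): dept_id=2 -> matches Product
  - employee 6 (Fiona): dept_id=NULL, no match -> dropped
  - employee 7 (Beth): dept_id=5 -> matches Engineering
  - employee 8 (Dave): dept_id=2 -> matches Product
So 2 of 8 rows are dropped.

SQL:
SELECT a.name, b.name AS department
FROM employees a
INNER JOIN departments b ON a.dept_id = b.id

Result:
name  | department 
------+------------
Frank | Engineering
Mia   | Design     
Chris | Support    
Dana  | Product    
Beth  | Engineering
Dave  | Product    


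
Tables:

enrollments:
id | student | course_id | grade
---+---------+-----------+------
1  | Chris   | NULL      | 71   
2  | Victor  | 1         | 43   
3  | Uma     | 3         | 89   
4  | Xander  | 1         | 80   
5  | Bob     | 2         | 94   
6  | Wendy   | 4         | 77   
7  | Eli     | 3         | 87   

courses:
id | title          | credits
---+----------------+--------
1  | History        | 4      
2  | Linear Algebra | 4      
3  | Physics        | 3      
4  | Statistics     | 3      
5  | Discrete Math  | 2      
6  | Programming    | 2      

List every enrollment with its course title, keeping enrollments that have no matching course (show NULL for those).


LEFT JOIN keeps every row from enrollments (the left table); where course_id has no match in courses, the course columns become NULL. Walk through each enrollment:
  - enrollment 1 (Chris): course_id=NULL, no match -> kept with NULL
  - enrollment 2 (Victor): course_id=1 -> matches History
  - enrollment 3 (Uma): course_id=3 -> matches Physics
  - enrollment 4 (Xander): course_id=1 -> matches History
  - enrollment 5 (Bob): course_id=2 -> matches Linear Algebra
  - enrollment 6 (Wendy): course_id=4 -> matches Statistics
  - enrollment 7 (Eli): course_id=3 -> matches Physics
All 7 rows appear; 1 has NULL course.

SQL:
SELECT a.student, b.title AS course
FROM enrollments a
LEFT JOIN courses b ON a.course_id = b.id

Result:
student | course        
--------+---------------
Chris   | NULL          
Victor  | History       
Uma     | Physics       
Xander  | History       
Bob     | Linear Algebra
Wendy   | Statistics    
Eli     | Physics       


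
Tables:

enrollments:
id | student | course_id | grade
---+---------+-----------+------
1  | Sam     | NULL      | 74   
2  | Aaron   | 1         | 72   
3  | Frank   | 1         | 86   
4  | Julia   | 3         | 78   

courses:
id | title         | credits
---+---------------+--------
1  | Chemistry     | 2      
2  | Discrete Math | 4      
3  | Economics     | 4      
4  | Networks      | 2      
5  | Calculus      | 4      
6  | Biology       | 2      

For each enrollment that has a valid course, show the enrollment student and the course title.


INNER JOIN keeps only enrollments rows whose course_id matches an id in courses. Walk through each enrollment:
  - enrollment 1 (Sam): course_id=NULL, no match -> dropped
  - enrollment 2 (Aaron): course_id=1 -> matches Chemistry
  - enrollment 3 (Frank): course_id=1 -> matches Chemistry
  - enrollment 4 (Julia): course_id=3 -> matches Economics
So 1 of 4 rows is dropped.

SQL:
SELECT a.student, b.title AS course
FROM enrollments a
INNER JOIN courses b ON a.course_id = b.id

Result:
student | course   
--------+----------
Aaron   | Chemistry
Frank   | Chemistry
Julia   | Economics


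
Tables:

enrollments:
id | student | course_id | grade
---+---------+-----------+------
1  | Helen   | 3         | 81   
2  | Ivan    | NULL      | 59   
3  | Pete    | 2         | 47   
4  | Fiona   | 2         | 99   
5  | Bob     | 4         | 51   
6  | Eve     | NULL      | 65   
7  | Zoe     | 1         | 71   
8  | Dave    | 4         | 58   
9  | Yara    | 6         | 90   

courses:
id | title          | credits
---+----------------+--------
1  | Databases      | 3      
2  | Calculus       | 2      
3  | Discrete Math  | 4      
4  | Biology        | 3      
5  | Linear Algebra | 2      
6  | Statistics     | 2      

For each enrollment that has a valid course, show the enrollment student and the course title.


INNER JOIN keeps only enrollments rows whose course_id matches an id in courses. Walk through each enrollment:
  - enrollment 1 (Helen): course_id=3 -> matches Discrete Math
  - enrollment 2 (Ivan): course_id=NULL, no match -> dropped
  - enrollment 3 (Pete): course_id=2 -> matches Calculus
  - enrollment 4 (Fiona): course_id=2 -> matches Calculus
  - enrollment 5 (Bob): course_id=4 -> matches Biology
  - enrollment 6 (Eve): course_id=NULL, no match -> dropped
  - enrollment 7 (Zoe): course_id=1 -> matches Databases
  - enrollment 8 (Dave): course_id=4 -> matches Biology
  - enrollment 9 (Yara): course_id=6 -> matches Statistics
So 2 of 9 rows are dropped.

SQL:
SELECT a.student, b.title AS course
FROM enrollments a
INNER JOIN courses b ON a.course_id = b.id

Result:
student | course       
--------+--------------
Helen   | Discrete Math
Pete    | Calculus     
Fiona   | Calculus     
Bob     | Biology      
Zoe     | Databases    
Dave    | Biology      
Yara    | Statistics   


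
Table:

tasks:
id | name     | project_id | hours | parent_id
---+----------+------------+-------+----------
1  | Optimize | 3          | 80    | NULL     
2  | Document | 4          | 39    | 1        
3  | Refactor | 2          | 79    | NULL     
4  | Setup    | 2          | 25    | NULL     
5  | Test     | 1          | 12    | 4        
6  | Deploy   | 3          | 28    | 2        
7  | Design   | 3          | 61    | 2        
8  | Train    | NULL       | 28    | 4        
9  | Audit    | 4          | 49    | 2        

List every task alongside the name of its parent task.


This is a self-join: tasks is joined to a second copy of itself, matching each row's parent_id to another row's id. Use LEFT JOIN so rows with parent_id=NULL are kept.
  - task 1 (Optimize): parent_id=NULL -> NULL
  - task 2 (Document): parent_id=1 -> Optimize
  - task 3 (Refactor): parent_id=NULL -> NULL
  - task 4 (Setup): parent_id=NULL -> NULL
  - task 5 (Test): parent_id=4 -> Setup
  - task 6 (Deploy): parent_id=2 -> Document
  - task 7 (Design): parent_id=2 -> Document
  - task 8 (Train): parent_id=4 -> Setup
  - task 9 (Audit): parent_id=2 -> Document

SQL:
SELECT a.name AS item, b.name AS parent
FROM tasks a
LEFT JOIN tasks b ON a.parent_id = b.id

Result:
item     | parent  
---------+---------
Optimize | NULL    
Document | Optimize
Refactor | NULL    
Setup    | NULL    
Test     | Setup   
Deploy   | Document
Design   | Document
Train    | Setup   
Audit    | Document


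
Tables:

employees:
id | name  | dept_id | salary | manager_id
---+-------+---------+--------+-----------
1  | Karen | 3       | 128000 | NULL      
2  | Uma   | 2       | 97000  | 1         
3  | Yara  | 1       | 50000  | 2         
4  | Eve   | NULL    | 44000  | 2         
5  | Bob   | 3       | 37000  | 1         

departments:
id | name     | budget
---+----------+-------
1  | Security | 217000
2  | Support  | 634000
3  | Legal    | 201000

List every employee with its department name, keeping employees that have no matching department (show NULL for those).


LEFT JOIN keeps every row from employees (the left table); where dept_id has no match in departments, the department columns become NULL. Walk through each employee:
  - employee 1 (Karen): dept_id=3 -> matches Legal
  - employee 2 (Uma): dept_id=2 -> matches Support
  - employee 3 (Yara): dept_id=1 -> matches Security
  - employee 4 (Eve): dept_id=NULL, no match -> kept with NULL
  - employee 5 (Bob): dept_id=3 -> matches Legal
All 5 rows appear; 1 has NULL department.

SQL:
SELECT a.name, b.name AS department
FROM employees a
LEFT JOIN departments b ON a.dept_id = b.id

Result:
name  | department
------+-----------
Karen | Legal     
Uma   | Support   
Yara  | Security  
Eve   | NULL      
Bob   | Legal     


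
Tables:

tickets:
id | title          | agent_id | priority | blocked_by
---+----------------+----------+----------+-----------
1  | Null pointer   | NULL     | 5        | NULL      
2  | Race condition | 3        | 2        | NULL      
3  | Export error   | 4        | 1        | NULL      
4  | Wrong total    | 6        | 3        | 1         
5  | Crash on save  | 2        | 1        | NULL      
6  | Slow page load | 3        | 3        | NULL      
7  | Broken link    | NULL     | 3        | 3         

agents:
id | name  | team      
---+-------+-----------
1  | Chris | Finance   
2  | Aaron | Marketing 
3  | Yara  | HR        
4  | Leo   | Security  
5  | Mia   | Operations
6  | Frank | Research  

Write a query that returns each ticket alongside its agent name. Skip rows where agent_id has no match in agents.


INNER JOIN keeps only tickets rows whose agent_id matches an id in agents. Walk through each ticket:
  - ticket 1 (Null pointer): agent_id=NULL, no match -> dropped
  - ticket 2 (Race condition): agent_id=3 -> matches Yara
  - ticket 3 (Export error): agent_id=4 -> matches Leo
  - ticket 4 (Wrong total): agent_id=6 -> matches Frank
  - ticket 5 (Crash on save): agent_id=2 -> matches Aaron
  - ticket 6 (Slow page load): agent_id=3 -> matches Yara
  - ticket 7 (Broken link): agent_id=NULL, no match -> dropped
So 2 of 7 rows are dropped.

SQL:
SELECT a.title, b.name AS agent
FROM tickets a
INNER JOIN agents b ON a.agent_id = b.id

Result:
title          | agent
---------------+------
Race condition | Yara 
Export error   | Leo  
Wrong total    | Frank
Crash on save  | Aaron
Slow page load | Yara 


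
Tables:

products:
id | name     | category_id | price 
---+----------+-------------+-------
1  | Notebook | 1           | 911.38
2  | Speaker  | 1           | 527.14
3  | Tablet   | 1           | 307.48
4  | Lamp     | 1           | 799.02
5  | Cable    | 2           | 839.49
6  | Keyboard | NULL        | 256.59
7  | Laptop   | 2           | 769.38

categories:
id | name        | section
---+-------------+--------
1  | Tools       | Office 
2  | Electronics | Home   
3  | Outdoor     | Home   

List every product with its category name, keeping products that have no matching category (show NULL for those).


LEFT JOIN keeps every row from products (the left table); where category_id has no match in categories, the category columns become NULL. Walk through each product:
  - product 1 (Notebook): category_id=1 -> matches Tools
  - product 2 (Speaker): category_id=1 -> matches Tools
  - product 3 (Tablet): category_id=1 -> matches Tools
  - product 4 (Lamp): category_id=1 -> matches Tools
  - product 5 (Cable): category_id=2 -> matches Electronics
  - product 6 (Keyboard): category_id=NULL, no match -> kept with NULL
  - product 7 (Laptop): category_id=2 -> matches Electronics
All 7 rows appear; 1 has NULL category.

SQL:
SELECT a.name, b.name AS category
FROM products a
LEFT JOIN categories b ON a.category_id = b.id

Result:
name     | category   
---------+------------
Notebook | Tools      
Speaker  | Tools      
Tablet   | Tools      
Lamp     | Tools      
Cable    | Electronics
Keyboard | NULL       
Laptop   | Electronics


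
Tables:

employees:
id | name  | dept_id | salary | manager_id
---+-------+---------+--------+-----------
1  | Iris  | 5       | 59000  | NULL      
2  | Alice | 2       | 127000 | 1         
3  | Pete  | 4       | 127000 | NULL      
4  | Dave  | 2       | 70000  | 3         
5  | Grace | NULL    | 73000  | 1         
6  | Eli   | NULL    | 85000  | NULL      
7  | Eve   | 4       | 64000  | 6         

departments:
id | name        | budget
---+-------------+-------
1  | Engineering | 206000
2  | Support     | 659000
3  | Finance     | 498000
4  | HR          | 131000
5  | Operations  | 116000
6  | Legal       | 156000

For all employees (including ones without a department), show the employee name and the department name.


LEFT JOIN keeps every row from employees (the left table); where dept_id has no match in departments, the department columns become NULL. Walk through each employee:
  - employee 1 (Iris): dept_id=5 -> matches Operations
  - employee 2 (Alice): dept_id=2 -> matches Support
  - employee 3 (Pete): dept_id=4 -> matches HR
  - employee 4 (Dave): dept_id=2 -> matches Support
  - employee 5 (Grace): dept_id=NULL, no match -> kept with NULL
  - employee 6 (Eli): dept_id=NULL, no match -> kept with NULL
  - employee 7 (Eve): dept_id=4 -> matches HR
All 7 rows appear; 2 have NULL department.

SQL:
SELECT a.name, b.name AS department
FROM employees a
LEFT JOIN departments b ON a.dept_id = b.id

Result:
name  | department
------+-----------
Iris  | Operations
Alice | Support   
Pete  | HR        
Dave  | Support   
Grace | NULL      
Eli   | NULL      
Eve   | HR        


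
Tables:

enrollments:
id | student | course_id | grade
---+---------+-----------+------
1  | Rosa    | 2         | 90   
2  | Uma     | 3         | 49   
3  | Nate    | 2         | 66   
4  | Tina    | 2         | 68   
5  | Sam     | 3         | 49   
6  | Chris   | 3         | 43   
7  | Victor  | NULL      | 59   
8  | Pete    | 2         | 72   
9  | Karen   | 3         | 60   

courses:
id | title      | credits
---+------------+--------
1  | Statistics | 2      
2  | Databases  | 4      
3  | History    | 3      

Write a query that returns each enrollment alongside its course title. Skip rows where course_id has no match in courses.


INNER JOIN keeps only enrollments rows whose course_id matches an id in courses. Walk through each enrollment:
  - enrollment 1 (Rosa): course_id=2 -> matches Databases
  - enrollment 2 (Uma): course_id=3 -> matches History
  - enrollment 3 (Nate): course_id=2 -> matches Databases
  - enrollment 4 (Tina): course_id=2 -> matches Databases
  - enrollment 5 (Sam): course_id=3 -> matches History
  - enrollment 6 (Chris): course_id=3 -> matches History
  - enrollment 7 (Victor): course_id=NULL, no match -> dropped
  - enrollment 8 (Pete): course_id=2 -> matches Databases
  - enrollment 9 (Karen): course_id=3 -> matches History
So 1 of 9 rows is dropped.

SQL:
SELECT a.student, b.title AS course
FROM enrollments a
INNER JOIN courses b ON a.course_id = b.id

Result:
student | course   
--------+----------
Rosa    | Databases
Uma     | History  
Nate    | Databases
Tina    | Databases
Sam     | History  
Chris   | History  
Pete    | Databases
Karen   | History  


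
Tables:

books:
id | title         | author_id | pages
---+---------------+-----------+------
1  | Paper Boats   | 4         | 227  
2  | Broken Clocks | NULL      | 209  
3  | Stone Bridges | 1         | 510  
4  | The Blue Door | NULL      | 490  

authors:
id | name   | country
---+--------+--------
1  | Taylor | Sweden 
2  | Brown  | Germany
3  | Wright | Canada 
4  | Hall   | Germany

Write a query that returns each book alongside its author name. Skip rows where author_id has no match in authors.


INNER JOIN keeps only books rows whose author_id matches an id in authors. Walk through each book:
  - book 1 (Paper Boats): author_id=4 -> matches Hall
  - book 2 (Broken Clocks): author_id=NULL, no match -> dropped
  - book 3 (Stone Bridges): author_id=1 -> matches Taylor
  - book 4 (The Blue Door): author_id=NULL, no match -> dropped
So 2 of 4 rows are dropped.

SQL:
SELECT a.title, b.name AS author
FROM books a
INNER JOIN authors b ON a.author_id = b.id

Result:
title         | author
--------------+-------
Paper Boats   | Hall  
Stone Bridges | Taylor


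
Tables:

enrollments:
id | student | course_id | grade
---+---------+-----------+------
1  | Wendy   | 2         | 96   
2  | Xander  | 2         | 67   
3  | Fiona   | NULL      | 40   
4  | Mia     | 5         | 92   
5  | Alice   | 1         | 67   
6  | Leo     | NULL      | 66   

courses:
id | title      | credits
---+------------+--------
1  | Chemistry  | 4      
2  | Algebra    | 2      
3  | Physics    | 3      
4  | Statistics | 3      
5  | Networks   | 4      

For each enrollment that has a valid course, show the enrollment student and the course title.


INNER JOIN keeps only enrollments rows whose course_id matches an id in courses. Walk through each enrollment:
  - enrollment 1 (Wendy): course_id=2 -> matches Algebra
  - enrollment 2 (Xander): course_id=2 -> matches Algebra
  - enrollment 3 (Fiona): course_id=NULL, no match -> dropped
  - enrollment 4 (Mia): course_id=5 -> matches Networks
  - enrollment 5 (Alice): course_id=1 -> matches Chemistry
  - enrollment 6 (Leo): course_id=NULL, no match -> dropped
So 2 of 6 rows are dropped.

SQL:
SELECT a.student, b.title AS course
FROM enrollments a
INNER JOIN courses b ON a.course_id = b.id

Result:
student | course   
--------+----------
Wendy   | Algebra  
Xander  | Algebra  
Mia     | Networks 
Alice   | Chemistry


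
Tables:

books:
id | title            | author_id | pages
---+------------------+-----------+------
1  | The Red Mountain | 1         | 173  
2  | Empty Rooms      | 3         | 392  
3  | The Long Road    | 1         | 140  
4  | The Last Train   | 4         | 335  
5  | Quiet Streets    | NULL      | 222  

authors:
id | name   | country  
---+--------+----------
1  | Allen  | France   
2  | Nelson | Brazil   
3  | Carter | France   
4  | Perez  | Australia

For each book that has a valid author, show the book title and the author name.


INNER JOIN keeps only books rows whose author_id matches an id in authors. Walk through each book:
  - book 1 (The Red Mountain): author_id=1 -> matches Allen
  - book 2 (Empty Rooms): author_id=3 -> matches Carter
  - book 3 (The Long Road): author_id=1 -> matches Allen
  - book 4 (The Last Train): author_id=4 -> matches Perez
  - book 5 (Quiet Streets): author_id=NULL, no match -> dropped
So 1 of 5 rows is dropped.

SQL:
SELECT a.title, b.name AS author
FROM books a
INNER JOIN authors b ON a.author_id = b.id

Result:
title            | author
-----------------+-------
The Red Mountain | Allen 
Empty Rooms      | Carter
The Long Road    | Allen 
The Last Train   | Perez 


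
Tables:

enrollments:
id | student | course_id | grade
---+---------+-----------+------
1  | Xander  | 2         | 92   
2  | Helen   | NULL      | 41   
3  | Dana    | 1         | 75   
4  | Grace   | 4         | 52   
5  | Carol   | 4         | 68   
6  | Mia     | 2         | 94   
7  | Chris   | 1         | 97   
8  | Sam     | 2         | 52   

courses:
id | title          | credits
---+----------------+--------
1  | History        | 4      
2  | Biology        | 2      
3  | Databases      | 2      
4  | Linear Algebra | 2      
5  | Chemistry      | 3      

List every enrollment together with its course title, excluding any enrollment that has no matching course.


INNER JOIN keeps only enrollments rows whose course_id matches an id in courses. Walk through each enrollment:
  - enrollment 1 (Xander): course_id=2 -> matches Biology
  - enrollment 2 (Helen): course_id=NULL, no match -> dropped
  - enrollment 3 (Dana): course_id=1 -> matches History
  - enrollment 4 (Grace): course_id=4 -> matches Linear Algebra
  - enrollment 5 (Carol): course_id=4 -> matches Linear Algebra
  - enrollment 6 (Mia): course_id=2 -> matches Biology
  - enrollment 7 (Chris): course_id=1 -> matches History
  - enrollment 8 (Sam): course_id=2 -> matches Biology
So 1 of 8 rows is dropped.

SQL:
SELECT a.student, b.title AS course
FROM enrollments a
INNER JOIN courses b ON a.course_id = b.id

Result:
student | course        
--------+---------------
Xander  | Biology       
Dana    | History       
Grace   | Linear Algebra
Carol   | Linear Algebra
Mia     | Biology       
Chris   | History       
Sam     | Biology       


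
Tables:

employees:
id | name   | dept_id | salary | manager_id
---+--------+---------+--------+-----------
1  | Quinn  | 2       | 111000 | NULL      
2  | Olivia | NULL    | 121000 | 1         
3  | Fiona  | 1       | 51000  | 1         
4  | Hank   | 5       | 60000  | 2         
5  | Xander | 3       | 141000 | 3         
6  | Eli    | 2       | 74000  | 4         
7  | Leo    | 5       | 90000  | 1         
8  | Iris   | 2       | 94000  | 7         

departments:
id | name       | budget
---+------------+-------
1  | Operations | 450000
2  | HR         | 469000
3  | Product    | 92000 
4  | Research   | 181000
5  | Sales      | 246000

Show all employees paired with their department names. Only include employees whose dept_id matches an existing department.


INNER JOIN keeps only employees rows whose dept_id matches an id in departments. Walk through each employee:
  - employee 1 (Quinn): dept_id=2 -> matches HR
  - employee 2 (Olivia): dept_id=NULL, no match -> dropped
  - employee 3 (Fiona): dept_id=1 -> matches Operations
  - employee 4 (Hank): dept_id=5 -> matches Sales
  - employee 5 (Xander): dept_id=3 -> matches Product
  - employee 6 (Eli): dept_id=2 -> matches HR
  - employee 7 (Leo): dept_id=5 -> matches Sales
  - employee 8 (Iris): dept_id=2 -> matches HR
So 1 of 8 rows is dropped.

SQL:
SELECT a.name, b.name AS department
FROM employees a
INNER JOIN departments b ON a.dept_id = b.id

Result:
name   | department
-------+-----------
Quinn  | HR        
Fiona  | Operations
Hank   | Sales     
Xander | Product   
Eli    | HR        
Leo    | Sales     
Iris   | HR        
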